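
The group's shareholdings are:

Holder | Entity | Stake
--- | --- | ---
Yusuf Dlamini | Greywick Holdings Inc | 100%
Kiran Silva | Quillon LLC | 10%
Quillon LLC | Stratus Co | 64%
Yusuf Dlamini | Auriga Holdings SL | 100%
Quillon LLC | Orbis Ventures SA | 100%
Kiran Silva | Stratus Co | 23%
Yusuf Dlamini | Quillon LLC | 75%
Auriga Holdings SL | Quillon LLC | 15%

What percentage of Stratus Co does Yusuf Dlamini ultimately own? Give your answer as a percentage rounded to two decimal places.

Yusuf reaches Stratus along 2 paths.
Via Auriga → Quillon: 100% × 15% × 64% = 9.6%.
Via Quillon: 75% × 64% = 48%.
Total: 9.6% + 48% = 57.6%.
Rounded: 57.60%.

57.60%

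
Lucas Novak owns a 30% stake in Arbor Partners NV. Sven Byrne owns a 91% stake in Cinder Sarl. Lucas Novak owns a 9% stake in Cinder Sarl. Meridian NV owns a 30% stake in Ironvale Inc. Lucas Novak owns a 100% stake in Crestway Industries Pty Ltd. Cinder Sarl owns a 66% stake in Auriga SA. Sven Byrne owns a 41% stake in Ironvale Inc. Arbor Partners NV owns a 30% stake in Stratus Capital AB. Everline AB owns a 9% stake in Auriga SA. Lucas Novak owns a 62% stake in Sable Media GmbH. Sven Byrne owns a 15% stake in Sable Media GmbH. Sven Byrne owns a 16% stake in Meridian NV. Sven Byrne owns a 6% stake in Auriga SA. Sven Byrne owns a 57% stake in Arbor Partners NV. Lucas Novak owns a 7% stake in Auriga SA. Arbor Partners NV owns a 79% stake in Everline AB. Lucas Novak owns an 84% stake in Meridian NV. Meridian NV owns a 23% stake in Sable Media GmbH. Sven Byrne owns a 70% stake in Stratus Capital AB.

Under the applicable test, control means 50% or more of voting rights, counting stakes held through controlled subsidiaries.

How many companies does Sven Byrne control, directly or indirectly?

Sven holds 91% of Cinder, so Sven controls Cinder.
Sven holds 57% of Arbor, so Sven controls Arbor.
Arbor holds 79% of Everline, so Sven controls Everline.
Cinder and Sven and Everline together hold 66% + 6% + 9% = 81% of Auriga, so Sven controls Auriga.
Arbor and Sven together hold 30% + 70% = 100% of Stratus, so Sven controls Stratus.
No other company's threshold is met.
Sven controls 5 companies.

5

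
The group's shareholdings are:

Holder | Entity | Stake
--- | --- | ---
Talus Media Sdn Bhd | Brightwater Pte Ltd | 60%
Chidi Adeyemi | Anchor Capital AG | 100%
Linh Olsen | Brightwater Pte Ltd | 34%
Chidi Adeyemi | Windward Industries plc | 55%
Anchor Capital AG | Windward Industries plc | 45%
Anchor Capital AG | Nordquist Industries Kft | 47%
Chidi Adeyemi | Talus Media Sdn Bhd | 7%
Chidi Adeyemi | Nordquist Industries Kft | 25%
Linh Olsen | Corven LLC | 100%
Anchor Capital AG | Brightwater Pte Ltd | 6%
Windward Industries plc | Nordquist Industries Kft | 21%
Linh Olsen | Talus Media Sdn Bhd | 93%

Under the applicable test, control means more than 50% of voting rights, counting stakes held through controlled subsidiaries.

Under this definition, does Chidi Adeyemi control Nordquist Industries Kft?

Yes

Chidi holds 100% of Anchor, so Chidi controls Anchor.
Chidi and Anchor together hold 55% + 45% = 100% of Windward, so Chidi controls Windward.
Chidi and Anchor and Windward together hold 25% + 47% + 21% = 93% of Nordquist, so Chidi controls Nordquist.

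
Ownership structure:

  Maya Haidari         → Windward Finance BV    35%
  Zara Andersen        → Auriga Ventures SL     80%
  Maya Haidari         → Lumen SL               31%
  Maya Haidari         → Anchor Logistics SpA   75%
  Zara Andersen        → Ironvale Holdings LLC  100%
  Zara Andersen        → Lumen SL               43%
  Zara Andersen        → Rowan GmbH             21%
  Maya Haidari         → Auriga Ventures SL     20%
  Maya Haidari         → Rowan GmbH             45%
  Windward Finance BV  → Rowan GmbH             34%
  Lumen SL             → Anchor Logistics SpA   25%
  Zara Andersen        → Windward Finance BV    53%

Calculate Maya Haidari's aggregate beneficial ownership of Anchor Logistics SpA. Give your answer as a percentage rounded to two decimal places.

82.75%

Maya reaches Anchor along 2 paths.
Direct stake: 75% = 75%.
Via Lumen: 31% × 25% = 7.75%.
Total: 75% + 7.75% = 82.75%.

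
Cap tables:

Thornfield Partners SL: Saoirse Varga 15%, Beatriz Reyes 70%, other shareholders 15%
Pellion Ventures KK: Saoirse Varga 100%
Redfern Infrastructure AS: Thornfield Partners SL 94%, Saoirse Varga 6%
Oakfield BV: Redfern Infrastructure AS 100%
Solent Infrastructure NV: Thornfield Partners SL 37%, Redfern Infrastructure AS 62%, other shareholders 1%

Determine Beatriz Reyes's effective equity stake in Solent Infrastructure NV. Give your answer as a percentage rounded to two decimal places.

Beatriz reaches Solent along 2 paths.
Via Thornfield: 70% × 37% = 25.9%.
Via Thornfield → Redfern: 70% × 94% × 62% = 40.796%.
Total: 25.9% + 40.796% = 66.696%.
Rounded: 66.70%.

66.70%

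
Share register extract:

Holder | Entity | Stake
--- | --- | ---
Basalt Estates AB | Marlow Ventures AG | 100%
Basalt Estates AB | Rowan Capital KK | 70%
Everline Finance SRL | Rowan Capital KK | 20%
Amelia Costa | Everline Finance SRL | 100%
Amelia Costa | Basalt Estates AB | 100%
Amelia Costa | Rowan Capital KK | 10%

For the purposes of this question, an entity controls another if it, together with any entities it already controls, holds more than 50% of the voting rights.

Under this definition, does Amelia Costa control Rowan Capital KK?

Yes

Amelia holds 100% of Everline, so Amelia controls Everline.
Amelia holds 100% of Basalt, so Amelia controls Basalt.
Basalt and Amelia and Everline together hold 70% + 10% + 20% = 100% of Rowan, so Amelia controls Rowan.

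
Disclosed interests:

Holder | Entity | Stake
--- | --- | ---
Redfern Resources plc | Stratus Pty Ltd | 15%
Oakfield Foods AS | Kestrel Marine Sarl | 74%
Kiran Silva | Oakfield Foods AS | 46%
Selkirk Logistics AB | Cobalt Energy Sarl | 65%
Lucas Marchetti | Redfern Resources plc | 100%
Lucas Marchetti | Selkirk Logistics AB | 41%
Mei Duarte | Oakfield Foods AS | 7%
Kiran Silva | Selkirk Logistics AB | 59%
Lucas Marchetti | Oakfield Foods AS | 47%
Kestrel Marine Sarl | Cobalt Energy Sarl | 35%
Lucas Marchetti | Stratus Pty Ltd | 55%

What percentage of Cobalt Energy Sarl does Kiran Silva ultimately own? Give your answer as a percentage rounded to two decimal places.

50.26%

Kiran reaches Cobalt along 2 paths.
Via Selkirk: 59% × 65% = 38.35%.
Via Oakfield → Kestrel: 46% × 74% × 35% = 11.914%.
Total: 38.35% + 11.914% = 50.264%.
Rounded: 50.26%.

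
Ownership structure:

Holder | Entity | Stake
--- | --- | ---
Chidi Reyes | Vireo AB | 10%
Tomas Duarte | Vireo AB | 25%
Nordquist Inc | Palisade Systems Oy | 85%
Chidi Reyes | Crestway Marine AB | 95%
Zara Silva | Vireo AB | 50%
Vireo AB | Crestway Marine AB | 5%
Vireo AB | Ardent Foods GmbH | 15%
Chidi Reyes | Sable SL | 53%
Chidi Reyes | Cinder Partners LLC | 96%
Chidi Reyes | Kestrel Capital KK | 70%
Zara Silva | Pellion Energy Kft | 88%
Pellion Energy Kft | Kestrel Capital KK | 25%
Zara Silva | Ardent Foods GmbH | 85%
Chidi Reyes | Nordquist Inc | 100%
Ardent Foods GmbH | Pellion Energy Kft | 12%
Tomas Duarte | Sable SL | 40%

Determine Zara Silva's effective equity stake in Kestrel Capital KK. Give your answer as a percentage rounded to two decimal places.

Zara reaches Kestrel along 3 paths.
Via Pellion: 88% × 25% = 22%.
Via Vireo → Ardent → Pellion: 50% × 15% × 12% × 25% = 0.225%.
Via Ardent → Pellion: 85% × 12% × 25% = 2.55%.
Total: 22% + 0.225% + 2.55% = 24.775%.
Rounded: 24.78%.

24.78%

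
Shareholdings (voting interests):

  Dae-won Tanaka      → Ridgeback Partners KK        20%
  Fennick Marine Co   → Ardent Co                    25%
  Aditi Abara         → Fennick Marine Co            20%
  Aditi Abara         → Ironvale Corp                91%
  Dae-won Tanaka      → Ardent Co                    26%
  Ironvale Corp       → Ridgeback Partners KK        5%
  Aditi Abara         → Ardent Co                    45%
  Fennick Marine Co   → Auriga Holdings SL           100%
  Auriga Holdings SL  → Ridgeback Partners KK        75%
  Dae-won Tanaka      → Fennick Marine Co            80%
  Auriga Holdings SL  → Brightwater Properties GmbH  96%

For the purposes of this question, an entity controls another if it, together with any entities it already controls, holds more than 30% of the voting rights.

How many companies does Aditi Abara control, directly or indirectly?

Aditi holds 45% of Ardent, so Aditi controls Ardent.
Aditi holds 91% of Ironvale, so Aditi controls Ironvale.
No other company's threshold is met.
Aditi controls 2 companies.

2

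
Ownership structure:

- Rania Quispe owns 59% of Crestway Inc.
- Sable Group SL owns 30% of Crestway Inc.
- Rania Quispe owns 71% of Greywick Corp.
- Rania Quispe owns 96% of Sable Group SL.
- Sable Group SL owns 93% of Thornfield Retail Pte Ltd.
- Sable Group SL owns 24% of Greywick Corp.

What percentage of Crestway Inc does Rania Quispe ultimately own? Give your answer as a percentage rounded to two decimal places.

87.80%

Rania reaches Crestway along 2 paths.
Direct stake: 59% = 59%.
Via Sable: 96% × 30% = 28.8%.
Total: 59% + 28.8% = 87.8%.
Rounded: 87.80%.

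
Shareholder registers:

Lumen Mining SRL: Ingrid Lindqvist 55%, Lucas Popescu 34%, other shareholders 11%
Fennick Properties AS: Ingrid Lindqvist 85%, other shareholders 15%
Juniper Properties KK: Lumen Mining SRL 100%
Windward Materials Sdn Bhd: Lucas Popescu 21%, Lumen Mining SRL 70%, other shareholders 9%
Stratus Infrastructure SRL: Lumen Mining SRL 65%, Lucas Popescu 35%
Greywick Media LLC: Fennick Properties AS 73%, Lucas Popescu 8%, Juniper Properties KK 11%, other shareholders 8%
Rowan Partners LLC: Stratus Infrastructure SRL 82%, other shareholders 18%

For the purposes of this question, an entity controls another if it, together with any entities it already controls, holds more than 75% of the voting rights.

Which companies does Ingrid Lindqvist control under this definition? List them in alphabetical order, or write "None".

Ingrid holds 85% of Fennick, so Ingrid controls Fennick.
No other company's threshold is met.

Fennick Properties AS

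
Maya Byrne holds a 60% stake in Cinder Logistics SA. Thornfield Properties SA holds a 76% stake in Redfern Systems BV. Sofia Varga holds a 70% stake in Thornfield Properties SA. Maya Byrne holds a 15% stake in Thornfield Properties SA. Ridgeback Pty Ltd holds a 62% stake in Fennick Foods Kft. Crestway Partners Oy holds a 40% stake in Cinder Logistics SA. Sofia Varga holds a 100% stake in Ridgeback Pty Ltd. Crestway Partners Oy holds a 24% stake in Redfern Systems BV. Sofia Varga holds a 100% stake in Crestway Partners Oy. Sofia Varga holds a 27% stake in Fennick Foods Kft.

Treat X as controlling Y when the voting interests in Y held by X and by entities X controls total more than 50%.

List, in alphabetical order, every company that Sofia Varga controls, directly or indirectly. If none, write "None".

Sofia holds 100% of Crestway, so Sofia controls Crestway.
Sofia holds 70% of Thornfield, so Sofia controls Thornfield.
Sofia holds 100% of Ridgeback, so Sofia controls Ridgeback.
Thornfield and Crestway together hold 76% + 24% = 100% of Redfern, so Sofia controls Redfern.
Ridgeback and Sofia together hold 62% + 27% = 89% of Fennick, so Sofia controls Fennick.
No other company's threshold is met.

Crestway Partners Oy, Fennick Foods Kft, Redfern Systems BV, Ridgeback Pty Ltd, Thornfield Properties SA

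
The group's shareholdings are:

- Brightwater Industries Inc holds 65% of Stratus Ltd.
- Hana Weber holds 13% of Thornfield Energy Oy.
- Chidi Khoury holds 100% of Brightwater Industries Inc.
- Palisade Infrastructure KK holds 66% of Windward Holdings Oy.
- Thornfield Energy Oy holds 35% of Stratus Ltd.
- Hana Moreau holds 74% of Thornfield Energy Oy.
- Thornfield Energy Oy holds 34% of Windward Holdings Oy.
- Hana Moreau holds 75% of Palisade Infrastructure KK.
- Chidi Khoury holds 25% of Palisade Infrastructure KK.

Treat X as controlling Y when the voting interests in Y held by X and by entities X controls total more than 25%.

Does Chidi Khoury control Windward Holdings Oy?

Chidi holds 100% of Brightwater, so Chidi controls Brightwater.
Brightwater holds 65% of Stratus, so Chidi controls Stratus.
Neither Chidi nor any entity Chidi controls holds any voting interest in Windward.
So Chidi does not control Windward.

No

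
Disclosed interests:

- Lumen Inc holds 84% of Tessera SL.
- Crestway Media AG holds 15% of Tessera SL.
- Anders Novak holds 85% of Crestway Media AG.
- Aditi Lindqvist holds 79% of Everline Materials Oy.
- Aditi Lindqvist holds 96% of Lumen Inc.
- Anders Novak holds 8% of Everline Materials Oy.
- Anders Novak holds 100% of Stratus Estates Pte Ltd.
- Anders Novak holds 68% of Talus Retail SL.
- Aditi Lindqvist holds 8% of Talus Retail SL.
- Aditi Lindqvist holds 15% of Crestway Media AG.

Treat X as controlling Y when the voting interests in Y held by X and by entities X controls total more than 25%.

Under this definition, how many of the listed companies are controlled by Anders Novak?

Anders holds 85% of Crestway, so Anders controls Crestway.
Anders holds 68% of Talus, so Anders controls Talus.
Anders holds 100% of Stratus, so Anders controls Stratus.
No other company's threshold is met.
Anders controls 3 companies.

3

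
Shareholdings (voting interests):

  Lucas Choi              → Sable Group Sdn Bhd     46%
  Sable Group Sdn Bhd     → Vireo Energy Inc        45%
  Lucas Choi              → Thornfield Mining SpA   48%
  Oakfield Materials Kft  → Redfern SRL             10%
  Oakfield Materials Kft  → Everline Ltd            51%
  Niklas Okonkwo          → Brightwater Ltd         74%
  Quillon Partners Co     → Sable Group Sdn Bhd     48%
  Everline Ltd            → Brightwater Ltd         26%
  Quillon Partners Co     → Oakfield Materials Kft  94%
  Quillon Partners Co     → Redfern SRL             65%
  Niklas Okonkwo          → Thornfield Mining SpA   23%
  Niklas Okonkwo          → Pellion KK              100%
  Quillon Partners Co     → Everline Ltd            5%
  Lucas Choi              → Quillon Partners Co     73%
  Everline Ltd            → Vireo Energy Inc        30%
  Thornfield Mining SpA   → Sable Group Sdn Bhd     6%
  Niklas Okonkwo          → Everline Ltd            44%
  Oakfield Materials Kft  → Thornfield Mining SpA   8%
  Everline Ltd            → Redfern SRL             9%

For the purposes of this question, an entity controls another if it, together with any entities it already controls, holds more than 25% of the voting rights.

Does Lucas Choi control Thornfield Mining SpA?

Lucas holds 73% of Quillon, so Lucas controls Quillon.
Quillon holds 94% of Oakfield, so Lucas controls Oakfield.
Lucas and Oakfield together hold 48% + 8% = 56% of Thornfield, so Lucas controls Thornfield.

Yes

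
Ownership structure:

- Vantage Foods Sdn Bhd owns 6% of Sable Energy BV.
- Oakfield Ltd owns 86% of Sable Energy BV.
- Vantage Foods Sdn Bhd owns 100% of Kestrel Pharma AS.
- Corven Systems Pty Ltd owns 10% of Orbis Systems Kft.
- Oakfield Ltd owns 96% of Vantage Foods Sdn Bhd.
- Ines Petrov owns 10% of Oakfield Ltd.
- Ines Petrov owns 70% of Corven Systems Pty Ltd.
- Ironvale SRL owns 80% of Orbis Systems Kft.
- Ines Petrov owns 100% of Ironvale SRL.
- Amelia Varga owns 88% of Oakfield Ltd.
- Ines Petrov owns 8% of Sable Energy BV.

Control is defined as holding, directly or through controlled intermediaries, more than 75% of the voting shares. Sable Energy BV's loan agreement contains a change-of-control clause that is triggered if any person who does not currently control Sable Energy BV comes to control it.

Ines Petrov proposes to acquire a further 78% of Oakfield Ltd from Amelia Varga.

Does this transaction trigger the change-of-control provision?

The purchase adds only to Ines's holdings (Amelia's stake shrinks), so Ines is the only person who could newly come to control Sable.
Ines holds 100% of Ironvale, so Ines controls Ironvale.
Ironvale holds 80% of Orbis, so Ines controls Orbis.
In Sable, Ines's side holds only 8%, not > 75%.
So before the transaction, Ines does not control Sable.
After the purchase, Ines's direct stake in Oakfield rises to 10% + 78% = 88%, and Amelia's stake falls to 10%.
Ines holds 88% of Oakfield, so Ines controls Oakfield.
Oakfield holds 96% of Vantage, so Ines controls Vantage.
Ines and Oakfield and Vantage together hold 8% + 86% + 6% = 100% of Sable, so Ines controls Sable.
Ines did not control Sable before and does after, so the clause is triggered.

Yes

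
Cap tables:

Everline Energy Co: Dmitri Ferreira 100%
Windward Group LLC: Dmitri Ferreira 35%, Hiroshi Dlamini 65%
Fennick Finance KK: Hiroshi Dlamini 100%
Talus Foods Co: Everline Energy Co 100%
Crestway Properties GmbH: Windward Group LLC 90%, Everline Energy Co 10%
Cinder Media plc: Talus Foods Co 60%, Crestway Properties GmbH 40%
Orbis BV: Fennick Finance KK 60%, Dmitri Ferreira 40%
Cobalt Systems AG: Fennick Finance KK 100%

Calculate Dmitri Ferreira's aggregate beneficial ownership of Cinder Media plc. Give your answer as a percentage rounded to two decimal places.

Dmitri reaches Cinder along 3 paths.
Via Everline → Talus: 100% × 100% × 60% = 60%.
Via Windward → Crestway: 35% × 90% × 40% = 12.6%.
Via Everline → Crestway: 100% × 10% × 40% = 4%.
Total: 60% + 12.6% + 4% = 76.6%.
Rounded: 76.60%.

76.60%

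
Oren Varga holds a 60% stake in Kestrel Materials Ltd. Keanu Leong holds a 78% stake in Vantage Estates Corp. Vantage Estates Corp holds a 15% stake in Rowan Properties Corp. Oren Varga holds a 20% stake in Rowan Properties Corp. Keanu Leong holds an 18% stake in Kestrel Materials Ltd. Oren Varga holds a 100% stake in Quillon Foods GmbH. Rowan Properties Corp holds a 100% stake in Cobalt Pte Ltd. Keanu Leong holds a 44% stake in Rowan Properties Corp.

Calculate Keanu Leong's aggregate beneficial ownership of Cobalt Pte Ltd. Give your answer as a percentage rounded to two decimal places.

Keanu reaches Cobalt along 2 paths.
Via Vantage → Rowan: 78% × 15% × 100% = 11.7%.
Via Rowan: 44% × 100% = 44%.
Total: 11.7% + 44% = 55.7%.
Rounded: 55.70%.

55.70%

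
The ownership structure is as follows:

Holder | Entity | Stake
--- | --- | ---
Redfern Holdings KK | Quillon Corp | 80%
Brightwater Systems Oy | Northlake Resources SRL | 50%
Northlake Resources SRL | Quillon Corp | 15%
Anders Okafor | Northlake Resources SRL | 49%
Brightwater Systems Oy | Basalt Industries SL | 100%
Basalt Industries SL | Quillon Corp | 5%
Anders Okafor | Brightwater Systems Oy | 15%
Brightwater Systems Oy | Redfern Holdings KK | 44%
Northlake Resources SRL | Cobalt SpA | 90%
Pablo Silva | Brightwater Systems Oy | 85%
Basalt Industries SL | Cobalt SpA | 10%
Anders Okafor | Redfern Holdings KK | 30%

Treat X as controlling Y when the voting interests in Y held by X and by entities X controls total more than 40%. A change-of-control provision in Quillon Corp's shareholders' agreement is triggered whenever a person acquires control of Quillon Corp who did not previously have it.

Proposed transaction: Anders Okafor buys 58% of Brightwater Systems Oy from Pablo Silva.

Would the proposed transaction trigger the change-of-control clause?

Yes

The purchase adds only to Anders's holdings (Pablo's stake shrinks), so Anders is the only person who could newly come to control Quillon.
Anders holds 49% of Northlake, so Anders controls Northlake.
Northlake holds 90% of Cobalt, so Anders controls Cobalt.
In Quillon, Anders's side holds only 15%, not > 40%.
So before the transaction, Anders does not control Quillon.
After the purchase, Anders's direct stake in Brightwater rises to 15% + 58% = 73%, and Pablo's stake falls to 27%.
Anders holds 73% of Brightwater, so Anders controls Brightwater.
Anders and Brightwater together hold 49% + 50% = 99% of Northlake, so Anders controls Northlake.
Brightwater holds 100% of Basalt, so Anders controls Basalt.
Brightwater and Anders together hold 44% + 30% = 74% of Redfern, so Anders controls Redfern.
Redfern and Northlake and Basalt together hold 80% + 15% + 5% = 100% of Quillon, so Anders controls Quillon.
Anders did not control Quillon before and does after, so the clause is triggered.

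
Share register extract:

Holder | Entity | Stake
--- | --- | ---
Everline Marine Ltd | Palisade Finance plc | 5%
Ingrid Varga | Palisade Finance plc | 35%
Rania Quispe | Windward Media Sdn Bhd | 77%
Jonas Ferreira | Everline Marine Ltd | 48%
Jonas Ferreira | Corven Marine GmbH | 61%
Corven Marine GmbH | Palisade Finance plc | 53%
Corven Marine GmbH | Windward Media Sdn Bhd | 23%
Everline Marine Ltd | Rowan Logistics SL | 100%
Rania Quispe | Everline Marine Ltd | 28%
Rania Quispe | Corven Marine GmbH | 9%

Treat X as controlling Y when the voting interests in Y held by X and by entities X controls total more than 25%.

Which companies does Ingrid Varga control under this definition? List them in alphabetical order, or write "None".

Palisade Finance plc

Ingrid holds 35% of Palisade, so Ingrid controls Palisade.
No other company's threshold is met.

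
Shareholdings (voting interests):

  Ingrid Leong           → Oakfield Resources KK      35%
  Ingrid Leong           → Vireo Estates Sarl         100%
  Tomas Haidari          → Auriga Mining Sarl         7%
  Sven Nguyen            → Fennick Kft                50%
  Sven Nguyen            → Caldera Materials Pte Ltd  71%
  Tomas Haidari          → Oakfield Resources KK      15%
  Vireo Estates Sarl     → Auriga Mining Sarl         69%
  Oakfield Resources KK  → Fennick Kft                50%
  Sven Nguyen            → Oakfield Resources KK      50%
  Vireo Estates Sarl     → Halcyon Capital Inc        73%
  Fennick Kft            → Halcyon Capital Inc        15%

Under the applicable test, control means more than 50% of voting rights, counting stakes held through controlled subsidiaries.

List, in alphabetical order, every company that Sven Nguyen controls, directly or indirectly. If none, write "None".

Caldera Materials Pte Ltd

Sven holds 71% of Caldera, so Sven controls Caldera.
No other company's threshold is met.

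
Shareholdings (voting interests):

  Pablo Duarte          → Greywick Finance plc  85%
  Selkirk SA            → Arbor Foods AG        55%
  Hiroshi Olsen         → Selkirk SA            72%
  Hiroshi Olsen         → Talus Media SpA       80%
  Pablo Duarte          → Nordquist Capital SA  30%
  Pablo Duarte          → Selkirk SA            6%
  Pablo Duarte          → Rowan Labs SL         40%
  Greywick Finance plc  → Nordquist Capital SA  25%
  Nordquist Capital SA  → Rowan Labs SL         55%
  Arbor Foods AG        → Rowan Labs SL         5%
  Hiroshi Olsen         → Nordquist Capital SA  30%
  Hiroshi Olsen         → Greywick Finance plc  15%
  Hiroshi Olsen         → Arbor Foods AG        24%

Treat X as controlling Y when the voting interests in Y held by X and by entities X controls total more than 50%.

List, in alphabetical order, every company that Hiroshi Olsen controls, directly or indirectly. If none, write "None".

Hiroshi holds 72% of Selkirk, so Hiroshi controls Selkirk.
Selkirk and Hiroshi together hold 55% + 24% = 79% of Arbor, so Hiroshi controls Arbor.
Hiroshi holds 80% of Talus, so Hiroshi controls Talus.
No other company's threshold is met.

Arbor Foods AG, Selkirk SA, Talus Media SpA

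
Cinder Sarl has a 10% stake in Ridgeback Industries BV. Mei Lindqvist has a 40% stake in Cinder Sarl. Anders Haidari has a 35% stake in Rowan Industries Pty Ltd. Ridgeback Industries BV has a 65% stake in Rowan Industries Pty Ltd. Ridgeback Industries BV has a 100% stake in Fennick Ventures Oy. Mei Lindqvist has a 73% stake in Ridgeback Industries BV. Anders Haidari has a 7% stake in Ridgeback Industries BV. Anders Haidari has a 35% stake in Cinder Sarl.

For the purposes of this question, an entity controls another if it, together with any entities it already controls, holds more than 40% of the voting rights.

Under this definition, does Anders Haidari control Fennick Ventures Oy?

No

Anders's largest direct stake is 35% in Cinder, which does not meet the threshold, so Anders controls no company.
Neither Anders nor any entity Anders controls holds any voting interest in Fennick.
So Anders does not control Fennick.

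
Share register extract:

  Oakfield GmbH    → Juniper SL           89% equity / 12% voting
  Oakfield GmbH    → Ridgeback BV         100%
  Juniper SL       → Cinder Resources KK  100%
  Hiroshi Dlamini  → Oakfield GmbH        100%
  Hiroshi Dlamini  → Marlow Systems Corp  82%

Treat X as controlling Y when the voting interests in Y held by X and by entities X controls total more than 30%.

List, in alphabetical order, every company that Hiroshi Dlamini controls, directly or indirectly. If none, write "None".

Hiroshi holds 82% of Marlow, so Hiroshi controls Marlow.
Hiroshi holds 100% of Oakfield, so Hiroshi controls Oakfield.
Oakfield holds 100% of Ridgeback, so Hiroshi controls Ridgeback.
No other company's threshold is met.

Marlow Systems Corp, Oakfield GmbH, Ridgeback BV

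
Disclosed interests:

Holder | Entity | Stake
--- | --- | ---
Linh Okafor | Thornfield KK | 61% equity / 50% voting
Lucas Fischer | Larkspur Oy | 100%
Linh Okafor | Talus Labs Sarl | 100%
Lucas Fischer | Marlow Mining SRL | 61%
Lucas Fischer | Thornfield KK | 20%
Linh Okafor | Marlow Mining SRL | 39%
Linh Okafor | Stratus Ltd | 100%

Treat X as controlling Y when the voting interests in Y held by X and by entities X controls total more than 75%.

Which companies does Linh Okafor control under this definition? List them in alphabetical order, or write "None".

Linh holds 100% of Talus, so Linh controls Talus.
Linh holds 100% of Stratus, so Linh controls Stratus.
No other company's threshold is met.

Stratus Ltd, Talus Labs Sarl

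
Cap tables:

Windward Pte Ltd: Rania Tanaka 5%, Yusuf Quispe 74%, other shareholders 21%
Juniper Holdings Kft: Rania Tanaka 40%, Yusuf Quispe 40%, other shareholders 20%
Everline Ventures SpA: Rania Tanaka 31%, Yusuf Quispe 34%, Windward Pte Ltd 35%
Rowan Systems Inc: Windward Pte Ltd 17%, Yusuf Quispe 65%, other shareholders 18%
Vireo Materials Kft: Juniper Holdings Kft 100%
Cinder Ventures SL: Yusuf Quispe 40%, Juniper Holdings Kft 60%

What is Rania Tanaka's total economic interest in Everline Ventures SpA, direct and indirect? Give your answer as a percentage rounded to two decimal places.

32.75%

Rania reaches Everline along 2 paths.
Direct stake: 31% = 31%.
Via Windward: 5% × 35% = 1.75%.
Total: 31% + 1.75% = 32.75%.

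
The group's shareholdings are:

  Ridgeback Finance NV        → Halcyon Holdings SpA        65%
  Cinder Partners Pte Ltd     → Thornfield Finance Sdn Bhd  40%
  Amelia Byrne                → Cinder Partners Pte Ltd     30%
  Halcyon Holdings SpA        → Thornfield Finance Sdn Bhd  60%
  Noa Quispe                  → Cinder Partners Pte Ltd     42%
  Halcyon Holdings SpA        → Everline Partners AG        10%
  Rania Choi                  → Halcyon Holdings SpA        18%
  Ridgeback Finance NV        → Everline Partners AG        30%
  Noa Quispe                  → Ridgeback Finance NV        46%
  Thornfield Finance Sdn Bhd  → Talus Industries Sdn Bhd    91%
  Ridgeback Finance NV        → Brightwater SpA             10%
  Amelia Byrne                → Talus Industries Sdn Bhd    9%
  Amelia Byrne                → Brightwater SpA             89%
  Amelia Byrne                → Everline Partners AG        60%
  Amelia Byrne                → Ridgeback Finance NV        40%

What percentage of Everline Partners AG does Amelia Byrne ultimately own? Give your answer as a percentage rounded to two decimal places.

Amelia reaches Everline along 3 paths.
Via Ridgeback: 40% × 30% = 12%.
Direct stake: 60% = 60%.
Via Ridgeback → Halcyon: 40% × 65% × 10% = 2.6%.
Total: 12% + 60% + 2.6% = 74.6%.
Rounded: 74.60%.

74.60%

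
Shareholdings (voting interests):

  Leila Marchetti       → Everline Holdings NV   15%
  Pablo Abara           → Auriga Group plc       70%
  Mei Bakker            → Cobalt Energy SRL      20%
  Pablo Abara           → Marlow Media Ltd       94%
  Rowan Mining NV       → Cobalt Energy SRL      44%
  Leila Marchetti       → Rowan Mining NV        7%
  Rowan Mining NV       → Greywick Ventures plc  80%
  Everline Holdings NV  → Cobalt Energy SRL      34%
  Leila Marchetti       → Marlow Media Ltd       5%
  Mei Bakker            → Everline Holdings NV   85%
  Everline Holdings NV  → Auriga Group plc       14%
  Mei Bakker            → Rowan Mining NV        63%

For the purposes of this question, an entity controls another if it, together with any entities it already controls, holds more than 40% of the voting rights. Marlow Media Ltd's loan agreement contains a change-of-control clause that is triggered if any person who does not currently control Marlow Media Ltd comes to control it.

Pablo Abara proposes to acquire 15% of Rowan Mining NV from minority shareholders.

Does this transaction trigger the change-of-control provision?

No

The purchase changes only Pablo's holdings, so Pablo is the only person who could newly come to control Marlow.
Pablo holds 94% of Marlow, so Pablo controls Marlow.
So Pablo already controls Marlow before the transaction.
After the purchase, Pablo holds 15% of Rowan directly.
Pablo controlled Marlow already, so this is not a new person acquiring control; every other person's position is unchanged or reduced.
No new person acquires control, so the clause is not triggered.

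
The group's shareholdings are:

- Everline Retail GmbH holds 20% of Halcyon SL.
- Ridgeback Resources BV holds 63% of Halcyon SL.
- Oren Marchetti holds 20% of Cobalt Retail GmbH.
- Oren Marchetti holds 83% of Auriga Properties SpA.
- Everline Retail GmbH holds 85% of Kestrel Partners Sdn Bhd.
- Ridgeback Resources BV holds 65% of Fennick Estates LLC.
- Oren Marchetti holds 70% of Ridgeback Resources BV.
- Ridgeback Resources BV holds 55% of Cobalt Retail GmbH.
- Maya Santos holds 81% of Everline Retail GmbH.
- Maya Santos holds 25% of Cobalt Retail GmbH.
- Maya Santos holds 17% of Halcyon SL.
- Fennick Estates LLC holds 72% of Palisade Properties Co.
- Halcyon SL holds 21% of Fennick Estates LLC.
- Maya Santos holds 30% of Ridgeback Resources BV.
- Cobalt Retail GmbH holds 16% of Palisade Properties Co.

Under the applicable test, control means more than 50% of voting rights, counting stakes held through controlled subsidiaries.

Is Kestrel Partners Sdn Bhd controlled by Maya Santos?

Maya holds 81% of Everline, so Maya controls Everline.
Everline holds 85% of Kestrel, so Maya controls Kestrel.

Yes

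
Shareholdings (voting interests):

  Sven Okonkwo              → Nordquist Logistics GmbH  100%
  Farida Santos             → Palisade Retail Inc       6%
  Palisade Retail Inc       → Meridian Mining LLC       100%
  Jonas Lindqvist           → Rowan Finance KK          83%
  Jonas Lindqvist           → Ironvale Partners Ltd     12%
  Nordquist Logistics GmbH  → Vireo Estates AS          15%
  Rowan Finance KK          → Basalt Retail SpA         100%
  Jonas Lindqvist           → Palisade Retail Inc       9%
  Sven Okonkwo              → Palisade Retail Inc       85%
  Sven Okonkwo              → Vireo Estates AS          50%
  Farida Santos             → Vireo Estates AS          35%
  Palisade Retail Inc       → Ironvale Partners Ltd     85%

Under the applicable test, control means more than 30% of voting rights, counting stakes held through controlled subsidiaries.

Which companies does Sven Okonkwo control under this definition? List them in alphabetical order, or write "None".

Ironvale Partners Ltd, Meridian Mining LLC, Nordquist Logistics GmbH, Palisade Retail Inc, Vireo Estates AS

Sven holds 100% of Nordquist, so Sven controls Nordquist.
Sven holds 85% of Palisade, so Sven controls Palisade.
Palisade holds 100% of Meridian, so Sven controls Meridian.
Palisade holds 85% of Ironvale, so Sven controls Ironvale.
Sven and Nordquist together hold 50% + 15% = 65% of Vireo, so Sven controls Vireo.
No other company's threshold is met.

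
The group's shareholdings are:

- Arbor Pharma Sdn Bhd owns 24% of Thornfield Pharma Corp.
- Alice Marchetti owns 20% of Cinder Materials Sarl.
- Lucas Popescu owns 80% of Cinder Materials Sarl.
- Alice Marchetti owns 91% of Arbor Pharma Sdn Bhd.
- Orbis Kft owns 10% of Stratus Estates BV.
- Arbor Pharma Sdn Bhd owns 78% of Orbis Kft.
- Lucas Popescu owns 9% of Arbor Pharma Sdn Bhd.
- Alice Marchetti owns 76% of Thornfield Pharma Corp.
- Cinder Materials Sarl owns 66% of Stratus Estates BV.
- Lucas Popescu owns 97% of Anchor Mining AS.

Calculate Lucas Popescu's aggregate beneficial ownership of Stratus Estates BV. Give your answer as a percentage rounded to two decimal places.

Lucas reaches Stratus along 2 paths.
Via Cinder: 80% × 66% = 52.8%.
Via Arbor → Orbis: 9% × 78% × 10% = 0.702%.
Total: 52.8% + 0.702% = 53.502%.
Rounded: 53.50%.

53.50%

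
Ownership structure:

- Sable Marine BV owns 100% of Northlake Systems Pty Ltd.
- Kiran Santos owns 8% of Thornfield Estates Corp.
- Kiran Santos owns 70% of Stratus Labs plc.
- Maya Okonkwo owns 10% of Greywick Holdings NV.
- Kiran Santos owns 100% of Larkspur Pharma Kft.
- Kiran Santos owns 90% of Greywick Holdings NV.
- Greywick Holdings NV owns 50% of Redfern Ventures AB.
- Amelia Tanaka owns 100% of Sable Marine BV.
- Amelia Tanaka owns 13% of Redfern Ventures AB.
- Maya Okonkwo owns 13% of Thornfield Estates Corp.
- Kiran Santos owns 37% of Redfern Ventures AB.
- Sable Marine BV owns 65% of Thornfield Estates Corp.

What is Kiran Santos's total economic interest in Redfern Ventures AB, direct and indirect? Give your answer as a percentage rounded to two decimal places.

82.00%

Kiran reaches Redfern along 2 paths.
Direct stake: 37% = 37%.
Via Greywick: 90% × 50% = 45%.
Total: 37% + 45% = 82%.
Rounded: 82.00%.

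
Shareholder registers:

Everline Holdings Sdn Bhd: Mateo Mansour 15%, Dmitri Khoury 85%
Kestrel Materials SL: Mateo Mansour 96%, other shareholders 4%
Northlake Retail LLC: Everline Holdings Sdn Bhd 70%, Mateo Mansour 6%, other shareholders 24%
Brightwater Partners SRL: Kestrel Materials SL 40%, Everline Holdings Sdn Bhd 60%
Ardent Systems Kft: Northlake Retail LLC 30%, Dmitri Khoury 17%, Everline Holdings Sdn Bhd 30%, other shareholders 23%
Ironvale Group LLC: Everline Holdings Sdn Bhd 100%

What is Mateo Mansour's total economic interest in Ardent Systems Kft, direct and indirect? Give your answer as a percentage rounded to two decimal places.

9.45%

Mateo reaches Ardent along 3 paths.
Via Everline → Northlake: 15% × 70% × 30% = 3.15%.
Via Northlake: 6% × 30% = 1.8%.
Via Everline: 15% × 30% = 4.5%.
Total: 3.15% + 1.8% + 4.5% = 9.45%.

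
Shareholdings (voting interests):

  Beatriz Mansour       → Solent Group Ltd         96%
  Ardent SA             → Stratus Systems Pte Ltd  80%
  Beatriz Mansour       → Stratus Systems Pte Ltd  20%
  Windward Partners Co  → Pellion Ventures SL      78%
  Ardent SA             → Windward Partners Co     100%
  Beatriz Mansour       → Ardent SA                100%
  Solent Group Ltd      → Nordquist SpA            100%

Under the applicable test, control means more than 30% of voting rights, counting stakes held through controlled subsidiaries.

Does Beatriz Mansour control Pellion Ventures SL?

Beatriz holds 100% of Ardent, so Beatriz controls Ardent.
Ardent holds 100% of Windward, so Beatriz controls Windward.
Windward holds 78% of Pellion, so Beatriz controls Pellion.

Yes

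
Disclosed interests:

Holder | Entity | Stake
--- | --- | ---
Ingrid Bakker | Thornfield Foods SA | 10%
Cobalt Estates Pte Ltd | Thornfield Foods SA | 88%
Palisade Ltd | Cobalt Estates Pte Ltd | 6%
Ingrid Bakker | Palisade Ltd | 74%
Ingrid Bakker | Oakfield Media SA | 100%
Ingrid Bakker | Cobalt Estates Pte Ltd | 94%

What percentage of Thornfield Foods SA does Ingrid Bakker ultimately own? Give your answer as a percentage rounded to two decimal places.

Ingrid reaches Thornfield along 3 paths.
Direct stake: 10% = 10%.
Via Cobalt: 94% × 88% = 82.72%.
Via Palisade → Cobalt: 74% × 6% × 88% = 3.9072%.
Total: 10% + 82.72% + 3.9072% = 96.6272%.
Rounded: 96.63%.

96.63%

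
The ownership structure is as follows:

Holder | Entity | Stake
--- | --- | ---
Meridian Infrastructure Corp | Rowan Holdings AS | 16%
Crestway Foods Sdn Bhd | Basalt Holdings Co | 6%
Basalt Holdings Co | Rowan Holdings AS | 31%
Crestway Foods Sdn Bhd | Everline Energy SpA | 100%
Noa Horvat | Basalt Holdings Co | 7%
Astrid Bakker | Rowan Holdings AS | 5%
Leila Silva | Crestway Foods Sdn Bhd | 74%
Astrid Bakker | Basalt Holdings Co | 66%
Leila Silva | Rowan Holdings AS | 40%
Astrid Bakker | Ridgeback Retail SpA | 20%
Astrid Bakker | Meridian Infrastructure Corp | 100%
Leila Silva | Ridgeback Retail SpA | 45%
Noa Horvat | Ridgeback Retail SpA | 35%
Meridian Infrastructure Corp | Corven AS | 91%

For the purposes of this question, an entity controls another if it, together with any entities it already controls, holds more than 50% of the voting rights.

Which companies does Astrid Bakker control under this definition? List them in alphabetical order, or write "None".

Astrid holds 66% of Basalt, so Astrid controls Basalt.
Astrid holds 100% of Meridian, so Astrid controls Meridian.
Meridian and Basalt and Astrid together hold 16% + 31% + 5% = 52% of Rowan, so Astrid controls Rowan.
Meridian holds 91% of Corven, so Astrid controls Corven.
No other company's threshold is met.

Basalt Holdings Co, Corven AS, Meridian Infrastructure Corp, Rowan Holdings AS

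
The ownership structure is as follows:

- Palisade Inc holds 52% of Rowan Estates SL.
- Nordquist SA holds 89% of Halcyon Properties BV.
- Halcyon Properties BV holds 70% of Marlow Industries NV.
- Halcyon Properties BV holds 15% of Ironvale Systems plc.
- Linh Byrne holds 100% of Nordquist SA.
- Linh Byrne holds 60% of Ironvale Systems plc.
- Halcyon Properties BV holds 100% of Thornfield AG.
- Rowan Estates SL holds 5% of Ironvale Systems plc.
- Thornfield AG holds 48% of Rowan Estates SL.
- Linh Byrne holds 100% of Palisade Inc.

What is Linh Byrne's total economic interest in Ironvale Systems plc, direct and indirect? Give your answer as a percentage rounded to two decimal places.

Linh reaches Ironvale along 4 paths.
Via Nordquist → Halcyon → Thornfield → Rowan: 100% × 89% × 100% × 48% × 5% = 2.136%.
Via Palisade → Rowan: 100% × 52% × 5% = 2.6%.
Direct stake: 60% = 60%.
Via Nordquist → Halcyon: 100% × 89% × 15% = 13.35%.
Total: 2.136% + 2.6% + 60% + 13.35% = 78.086%.
Rounded: 78.09%.

78.09%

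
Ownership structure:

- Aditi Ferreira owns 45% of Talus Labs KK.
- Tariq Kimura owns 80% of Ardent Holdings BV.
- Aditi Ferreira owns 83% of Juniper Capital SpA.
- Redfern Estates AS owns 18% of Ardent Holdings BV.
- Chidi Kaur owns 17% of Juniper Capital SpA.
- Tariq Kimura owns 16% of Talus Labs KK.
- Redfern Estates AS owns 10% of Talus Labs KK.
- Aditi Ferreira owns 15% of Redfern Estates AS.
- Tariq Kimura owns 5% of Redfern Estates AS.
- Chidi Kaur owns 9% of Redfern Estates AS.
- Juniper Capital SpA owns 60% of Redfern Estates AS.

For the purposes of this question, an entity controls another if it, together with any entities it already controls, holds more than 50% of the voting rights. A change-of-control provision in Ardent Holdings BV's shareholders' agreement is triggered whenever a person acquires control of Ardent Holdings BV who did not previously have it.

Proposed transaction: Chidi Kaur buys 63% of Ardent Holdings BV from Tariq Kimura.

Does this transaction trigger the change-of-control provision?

The purchase adds only to Chidi's holdings (Tariq's stake shrinks), so Chidi is the only person who could newly come to control Ardent.
Chidi's largest direct stake is 17% in Juniper, which does not meet the threshold, so Chidi controls no company.
Neither Chidi nor any entity Chidi controls holds any voting interest in Ardent.
So before the transaction, Chidi does not control Ardent.
After the purchase, Chidi holds 63% of Ardent directly, and Tariq's stake falls to 17%.
Chidi holds 63% of Ardent, so Chidi controls Ardent.
Chidi did not control Ardent before and does after, so the clause is triggered.

Yes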